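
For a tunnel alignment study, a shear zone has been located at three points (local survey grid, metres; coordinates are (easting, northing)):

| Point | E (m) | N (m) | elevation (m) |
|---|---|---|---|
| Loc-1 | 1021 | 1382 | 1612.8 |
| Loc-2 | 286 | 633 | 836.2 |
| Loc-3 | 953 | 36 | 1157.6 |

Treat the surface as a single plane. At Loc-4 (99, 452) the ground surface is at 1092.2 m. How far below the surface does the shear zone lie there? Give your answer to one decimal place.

450.7 m

Two edge vectors: Loc-1→Loc-2 = (-735, -749, -776.6), Loc-1→Loc-3 = (-68, -1346, -455.2).
Normal n = (Loc-1→Loc-2) × (Loc-1→Loc-3) = (-704358.8, -281763.2, 938378).
So ∂z/∂E = −n_x/n_z = 0.750613 and ∂z/∂N = −n_y/n_z = 0.300266.
Intercept c from Loc-1: 1612.8 − 766.38 − 414.97 = 431.46.
At (99, 452): z_contact = 74.31 + 135.72 + 431.46 = 641.49 m.
Depth below ground = 1092.2 − 641.49 = 450.7 m.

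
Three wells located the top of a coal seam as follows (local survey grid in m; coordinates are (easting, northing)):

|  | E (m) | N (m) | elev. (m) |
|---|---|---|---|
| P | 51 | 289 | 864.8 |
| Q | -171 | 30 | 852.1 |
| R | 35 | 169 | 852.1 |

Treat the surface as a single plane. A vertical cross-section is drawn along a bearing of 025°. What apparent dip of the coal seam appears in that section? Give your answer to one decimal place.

4.1°

Let the plane be z = a·E + b·N + c.
Q−P: −222a − 259b = −12.7;  R−P: −16a − 120b = −12.7.
Solving gives a = −0.07847, b = 0.11630.
Unit vector along 025° is (sin 25°, cos 25°) = (0.4226, 0.9063).
Slope in that direction = a·(0.4226) + b·(0.9063) = 0.07224.
Apparent dip = arctan|0.07224| = 4.1° (true dip is 8.0°, so apparent ≤ true as expected).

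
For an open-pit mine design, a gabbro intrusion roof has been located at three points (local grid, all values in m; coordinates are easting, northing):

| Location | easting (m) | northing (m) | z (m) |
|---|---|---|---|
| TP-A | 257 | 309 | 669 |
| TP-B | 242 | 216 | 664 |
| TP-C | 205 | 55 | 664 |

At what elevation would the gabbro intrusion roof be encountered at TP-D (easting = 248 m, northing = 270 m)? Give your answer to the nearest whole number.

Let the plane be z = a·easting + b·northing + c.
TP-B−TP-A: −15a − 93b = −5;  TP-C−TP-A: −52a − 254b = −5.
Solving gives a = −0.78460, b = 0.18031.
Then c = 669 − a·257 − b·309 = 814.93.
At (248, 270): z = −194.6 + 48.7 + 814.93 = 669.0 m.

669 m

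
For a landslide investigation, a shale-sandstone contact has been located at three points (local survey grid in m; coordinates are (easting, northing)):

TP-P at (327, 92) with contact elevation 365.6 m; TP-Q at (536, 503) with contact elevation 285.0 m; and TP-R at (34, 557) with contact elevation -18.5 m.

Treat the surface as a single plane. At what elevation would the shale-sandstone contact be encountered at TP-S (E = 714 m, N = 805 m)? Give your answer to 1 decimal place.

239.3 m

Let the plane be z = a·E + b·N + c.
TP-Q−TP-P: 209a + 411b = −80.6;  TP-R−TP-P: −293a + 465b = −384.1.
Solving gives a = 0.55322, b = −0.47743.
Then c = 365.6 − a·327 − b·92 = 228.62.
At (714, 805): z = 395.0 − 384.3 + 228.62 = 239.3 m.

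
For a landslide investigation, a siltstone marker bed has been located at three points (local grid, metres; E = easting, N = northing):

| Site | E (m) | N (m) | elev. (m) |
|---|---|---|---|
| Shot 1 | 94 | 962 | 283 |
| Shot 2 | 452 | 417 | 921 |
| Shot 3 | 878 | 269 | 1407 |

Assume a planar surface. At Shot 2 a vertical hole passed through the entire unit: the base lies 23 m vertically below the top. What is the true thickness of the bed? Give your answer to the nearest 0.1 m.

Two edge vectors: Shot 1→Shot 2 = (358, -545, 638), Shot 1→Shot 3 = (784, -693, 1124).
Normal n = (Shot 1→Shot 2) × (Shot 1→Shot 3) = (-170446, 97800, 179186).
So ∂z/∂E = −n_x/n_z = 0.95122 and ∂z/∂N = −n_y/n_z = −0.54580.
|∇z| = √(a²+b²) = 1.09669, so dip δ = arctan(1.09669) = 47.64°.
True thickness = vertical thickness × cos δ = 23 × cos 47.64° = 15.5 m.

15.5 m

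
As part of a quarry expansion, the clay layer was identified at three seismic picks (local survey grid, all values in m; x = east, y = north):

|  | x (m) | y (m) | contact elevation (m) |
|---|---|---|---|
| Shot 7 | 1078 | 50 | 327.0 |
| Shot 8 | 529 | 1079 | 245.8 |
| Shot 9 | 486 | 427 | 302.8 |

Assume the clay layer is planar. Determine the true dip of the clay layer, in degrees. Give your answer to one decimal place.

5.0°

Let the plane be z = a·x + b·y + c.
Shot 8−Shot 7: −549a + 1029b = −81.2;  Shot 9−Shot 7: −592a + 377b = −24.2.
Solving gives a = −0.01420, b = −0.08649.
Gradient magnitude |∇z| = √(a² + b²) = √(0.00020 + 0.00748) = 0.08764.
True dip = arctan(0.08764) = 5.0°, dipping toward N (azimuth ≈ 009°).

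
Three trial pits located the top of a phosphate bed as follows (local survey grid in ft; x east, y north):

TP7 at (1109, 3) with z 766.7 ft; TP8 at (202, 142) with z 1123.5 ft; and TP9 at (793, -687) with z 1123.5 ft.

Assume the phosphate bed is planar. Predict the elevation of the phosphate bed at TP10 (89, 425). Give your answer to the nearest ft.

Two edge vectors: TP7→TP8 = (-907, 139, 356.8), TP7→TP9 = (-316, -690, 356.8).
Normal n = (TP7→TP8) × (TP7→TP9) = (295787.2, 210868.8, 669754).
So ∂z/∂x = −n_x/n_z = −0.44164 and ∂z/∂y = −n_y/n_z = −0.31485.
Intercept c from TP7: 766.7 + 489.77 + 0.94 = 1257.42.
At (89, 425): z = −39.3 − 133.8 + 1257.42 = 1084.3 ft.

1084 ft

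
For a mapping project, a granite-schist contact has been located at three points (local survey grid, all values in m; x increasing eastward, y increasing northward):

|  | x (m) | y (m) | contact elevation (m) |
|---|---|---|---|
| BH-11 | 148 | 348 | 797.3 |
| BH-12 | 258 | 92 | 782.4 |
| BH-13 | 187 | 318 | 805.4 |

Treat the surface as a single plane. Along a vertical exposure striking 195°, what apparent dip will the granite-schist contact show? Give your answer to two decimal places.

17.24°

Two edge vectors: BH-11→BH-12 = (110, -256, -14.9), BH-11→BH-13 = (39, -30, 8.1).
Normal n = (BH-11→BH-12) × (BH-11→BH-13) = (-2520.6, -1472.1, 6684).
So ∂z/∂x = −n_x/n_z = 0.37711 and ∂z/∂y = −n_y/n_z = 0.22024.
Unit vector along 195° is (sin 195°, cos 195°) = (-0.2588, -0.9659).
Slope in that direction = a·(-0.2588) + b·(-0.9659) = −0.31034.
Apparent dip = arctan|0.31034| = 17.24° (true dip is 23.6°, so apparent ≤ true as expected).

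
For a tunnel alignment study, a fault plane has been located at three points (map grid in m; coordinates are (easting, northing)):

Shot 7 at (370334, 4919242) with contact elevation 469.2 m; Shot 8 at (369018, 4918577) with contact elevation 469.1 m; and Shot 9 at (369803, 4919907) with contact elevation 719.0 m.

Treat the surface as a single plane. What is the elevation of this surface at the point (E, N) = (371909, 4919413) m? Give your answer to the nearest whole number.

Let the plane be z = a·E + b·N + c.
Shot 8−Shot 7: −1316a − 665b = −0.1;  Shot 9−Shot 7: −531a + 665b = 249.8.
Solving gives a = −0.13519220, b = 0.26768863.
Then c = 469.2 − a·370334 − b·4919242 = −1266289.69.
At (371909, 4919413): z = −50279.2 + 1316870.9 − 1266289.69 = 302.0 m.

302 m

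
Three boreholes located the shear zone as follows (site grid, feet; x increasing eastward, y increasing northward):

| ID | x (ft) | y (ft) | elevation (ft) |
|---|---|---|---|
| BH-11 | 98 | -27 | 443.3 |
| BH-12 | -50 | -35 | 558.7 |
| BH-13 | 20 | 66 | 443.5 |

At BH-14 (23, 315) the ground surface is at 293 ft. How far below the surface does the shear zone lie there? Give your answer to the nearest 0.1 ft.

Let the plane be z = a·x + b·y + c.
BH-12−BH-11: −148a − 8b = 115.4;  BH-13−BH-11: −78a + 93b = 0.2.
Solving gives a = −0.74602, b = −0.62355.
Then c = 443.3 − a·98 − b·-27 = 499.57.
At (23, 315): z_contact = −17.16 − 196.42 + 499.57 = 286.00 ft.
Depth below ground = 293 − 286.00 = 7.0 ft.

7.0 ft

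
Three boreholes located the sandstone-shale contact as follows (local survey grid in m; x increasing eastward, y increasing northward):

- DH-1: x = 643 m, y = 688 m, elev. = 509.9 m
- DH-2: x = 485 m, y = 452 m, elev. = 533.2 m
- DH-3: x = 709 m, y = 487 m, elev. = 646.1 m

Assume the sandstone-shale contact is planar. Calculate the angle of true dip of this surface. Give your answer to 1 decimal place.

Let the plane be z = a·x + b·y + c.
DH-2−DH-1: −158a − 236b = 23.3;  DH-3−DH-1: 66a − 201b = 136.2.
Solving gives a = 0.58013, b = −0.48712.
Gradient magnitude |∇z| = √(a² + b²) = √(0.33655 + 0.23729) = 0.75752.
True dip = arctan(0.75752) = 37.1°, dipping toward NW (azimuth ≈ 310°).

37.1°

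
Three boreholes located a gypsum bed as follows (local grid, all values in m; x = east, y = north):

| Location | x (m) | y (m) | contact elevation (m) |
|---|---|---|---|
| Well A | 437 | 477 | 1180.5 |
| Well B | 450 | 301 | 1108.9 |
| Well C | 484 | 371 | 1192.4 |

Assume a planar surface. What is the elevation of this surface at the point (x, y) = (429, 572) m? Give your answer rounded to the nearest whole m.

1218 m

Let the plane be z = a·x + b·y + c.
Well B−Well A: 13a − 176b = −71.6;  Well C−Well A: 47a − 106b = 11.9.
Solving gives a = 1.40470, b = 0.51057.
Then c = 1180.5 − a·437 − b·477 = 323.10.
At (429, 572): z = 602.6 + 292.0 + 323.10 = 1217.8 m.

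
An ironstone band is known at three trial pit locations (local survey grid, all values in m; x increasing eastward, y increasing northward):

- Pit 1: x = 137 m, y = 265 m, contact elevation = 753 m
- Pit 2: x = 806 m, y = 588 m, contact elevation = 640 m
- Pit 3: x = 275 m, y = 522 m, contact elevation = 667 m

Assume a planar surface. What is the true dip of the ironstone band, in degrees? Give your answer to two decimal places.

18.23°

Two edge vectors: Pit 1→Pit 2 = (669, 323, -113), Pit 1→Pit 3 = (138, 257, -86).
Normal n = (Pit 1→Pit 2) × (Pit 1→Pit 3) = (1263, 41940, 127359).
So ∂z/∂x = −n_x/n_z = −0.00992 and ∂z/∂y = −n_y/n_z = −0.32931.
Gradient magnitude |∇z| = √(a² + b²) = √(0.00010 + 0.10844) = 0.32945.
True dip = arctan(0.32945) = 18.23°, dipping toward N (azimuth ≈ 002°).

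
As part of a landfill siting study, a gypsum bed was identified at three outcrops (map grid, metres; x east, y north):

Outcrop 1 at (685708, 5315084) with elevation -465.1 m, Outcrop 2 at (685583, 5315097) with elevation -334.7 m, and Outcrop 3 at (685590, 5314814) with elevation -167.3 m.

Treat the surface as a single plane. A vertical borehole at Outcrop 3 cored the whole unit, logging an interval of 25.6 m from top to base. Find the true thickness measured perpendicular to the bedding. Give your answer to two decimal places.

15.85 m

Two edge vectors: Outcrop 1→Outcrop 2 = (-125, 13, 130.4), Outcrop 1→Outcrop 3 = (-118, -270, 297.8).
Normal n = (Outcrop 1→Outcrop 2) × (Outcrop 1→Outcrop 3) = (39079.4, 21837.8, 35284).
So ∂z/∂x = −n_x/n_z = −1.10757 and ∂z/∂y = −n_y/n_z = −0.61892.
|∇z| = √(a²+b²) = 1.26876, so dip δ = arctan(1.26876) = 51.76°.
True thickness = vertical thickness × cos δ = 25.6 × cos 51.76° = 15.85 m.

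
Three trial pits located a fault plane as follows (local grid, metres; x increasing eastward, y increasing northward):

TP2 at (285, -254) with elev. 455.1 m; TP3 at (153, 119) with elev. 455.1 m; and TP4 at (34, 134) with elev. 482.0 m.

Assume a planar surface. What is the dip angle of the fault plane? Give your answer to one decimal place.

14.1°

Let the plane be z = a·x + b·y + c.
TP3−TP2: −132a + 373b = 0;  TP4−TP2: −251a + 388b = 26.9.
Solving gives a = −0.23660, b = −0.08373.
Gradient magnitude |∇z| = √(a² + b²) = √(0.05598 + 0.00701) = 0.25098.
True dip = arctan(0.25098) = 14.1°, dipping toward ENE (azimuth ≈ 071°).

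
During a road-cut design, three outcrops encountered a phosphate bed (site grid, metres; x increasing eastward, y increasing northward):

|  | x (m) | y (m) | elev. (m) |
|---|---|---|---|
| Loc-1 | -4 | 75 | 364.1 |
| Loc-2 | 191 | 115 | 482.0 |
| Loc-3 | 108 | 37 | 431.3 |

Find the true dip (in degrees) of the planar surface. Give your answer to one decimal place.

Let the plane be z = a·x + b·y + c.
Loc-2−Loc-1: 195a + 40b = 117.9;  Loc-3−Loc-1: 112a − 38b = 67.2.
Solving gives a = 0.60288, b = 0.00848.
Gradient magnitude |∇z| = √(a² + b²) = √(0.36346 + 0.00007) = 0.60294.
True dip = arctan(0.60294) = 31.1°, dipping toward W (azimuth ≈ 269°).

31.1°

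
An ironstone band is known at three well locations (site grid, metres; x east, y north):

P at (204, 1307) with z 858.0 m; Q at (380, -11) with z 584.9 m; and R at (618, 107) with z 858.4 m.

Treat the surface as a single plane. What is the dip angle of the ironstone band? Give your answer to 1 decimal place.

46.1°

Let the plane be z = a·x + b·y + c.
Q−P: 176a − 1318b = −273.1;  R−P: 414a − 1200b = 0.4.
Solving gives a = 0.98145, b = 0.33827.
Gradient magnitude |∇z| = √(a² + b²) = √(0.96324 + 0.11442) = 1.03811.
True dip = arctan(1.03811) = 46.1°, dipping toward WSW (azimuth ≈ 251°).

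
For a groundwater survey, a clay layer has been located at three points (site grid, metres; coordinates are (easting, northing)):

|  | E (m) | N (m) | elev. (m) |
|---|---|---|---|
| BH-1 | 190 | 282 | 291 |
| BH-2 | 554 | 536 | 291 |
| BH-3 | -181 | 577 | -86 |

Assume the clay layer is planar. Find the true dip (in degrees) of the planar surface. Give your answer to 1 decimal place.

Two edge vectors: BH-1→BH-2 = (364, 254, 0), BH-1→BH-3 = (-371, 295, -377).
Normal n = (BH-1→BH-2) × (BH-1→BH-3) = (-95758, 137228, 201614).
So ∂z/∂E = −n_x/n_z = 0.47496 and ∂z/∂N = −n_y/n_z = −0.68065.
Gradient magnitude |∇z| = √(a² + b²) = √(0.22558 + 0.46328) = 0.82998.
True dip = arctan(0.82998) = 39.7°, dipping toward NW (azimuth ≈ 325°).

39.7°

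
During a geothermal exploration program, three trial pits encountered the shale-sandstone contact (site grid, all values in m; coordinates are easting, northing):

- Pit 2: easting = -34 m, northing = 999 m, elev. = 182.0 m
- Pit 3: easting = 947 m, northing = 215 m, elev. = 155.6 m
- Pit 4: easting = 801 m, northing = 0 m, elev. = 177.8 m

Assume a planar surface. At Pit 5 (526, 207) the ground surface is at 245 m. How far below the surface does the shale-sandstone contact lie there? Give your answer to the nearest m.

59 m

Two edge vectors: Pit 2→Pit 3 = (981, -784, -26.4), Pit 2→Pit 4 = (835, -999, -4.2).
Normal n = (Pit 2→Pit 3) × (Pit 2→Pit 4) = (-23080.8, -17923.8, -325379).
So ∂z/∂easting = −n_x/n_z = −0.07094 and ∂z/∂northing = −n_y/n_z = −0.05509.
Intercept c from Pit 2: 182 − 2.41 + 55.03 = 234.62.
At (526, 207): z_contact = −37.3 − 11.4 + 234.62 = 185.9 m.
Depth below ground = 245 − 185.9 = 59 m.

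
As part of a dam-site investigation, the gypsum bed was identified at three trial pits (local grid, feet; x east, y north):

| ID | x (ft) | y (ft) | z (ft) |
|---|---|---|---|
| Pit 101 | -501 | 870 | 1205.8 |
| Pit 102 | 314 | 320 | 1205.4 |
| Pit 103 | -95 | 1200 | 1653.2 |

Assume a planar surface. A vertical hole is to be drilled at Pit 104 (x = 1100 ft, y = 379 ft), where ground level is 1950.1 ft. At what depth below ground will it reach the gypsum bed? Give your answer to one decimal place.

Let the plane be z = a·x + b·y + c.
Pit 102−Pit 101: 815a − 550b = −0.4;  Pit 103−Pit 101: 406a + 330b = 447.4.
Solving gives a = 0.499620, b = 0.741073.
Then c = 1205.8 − a·-501 − b·870 = 811.38.
At (1100, 379): z_contact = 549.58 + 280.87 + 811.38 = 1641.82 ft.
Depth below ground = 1950.1 − 1641.82 = 308.3 ft.

308.3 ft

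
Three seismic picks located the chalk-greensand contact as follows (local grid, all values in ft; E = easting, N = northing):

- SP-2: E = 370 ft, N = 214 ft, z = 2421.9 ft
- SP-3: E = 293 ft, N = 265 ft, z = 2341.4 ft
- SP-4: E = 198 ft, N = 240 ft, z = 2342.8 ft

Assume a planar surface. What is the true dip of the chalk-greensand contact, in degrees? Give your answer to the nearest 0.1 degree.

Let the plane be z = a·E + b·N + c.
SP-3−SP-2: −77a + 51b = −80.5;  SP-4−SP-2: −172a + 26b = −79.1.
Solving gives a = 0.28672, b = −1.14554.
Gradient magnitude |∇z| = √(a² + b²) = √(0.08221 + 1.31226) = 1.18088.
True dip = arctan(1.18088) = 49.7°, dipping toward NNW (azimuth ≈ 346°).

49.7°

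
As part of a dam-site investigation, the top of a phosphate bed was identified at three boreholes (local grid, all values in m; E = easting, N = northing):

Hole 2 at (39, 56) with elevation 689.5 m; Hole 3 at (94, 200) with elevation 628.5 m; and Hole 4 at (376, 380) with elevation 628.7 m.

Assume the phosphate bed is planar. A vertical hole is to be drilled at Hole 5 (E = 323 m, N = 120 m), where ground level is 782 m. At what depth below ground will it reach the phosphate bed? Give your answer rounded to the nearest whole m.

Two edge vectors: Hole 2→Hole 3 = (55, 144, -61), Hole 2→Hole 4 = (337, 324, -60.8).
Normal n = (Hole 2→Hole 3) × (Hole 2→Hole 4) = (11008.8, -17213, -30708).
So ∂z/∂E = −n_x/n_z = 0.35850 and ∂z/∂N = −n_y/n_z = −0.56054.
Intercept c from Hole 2: 689.5 − 13.98 + 31.39 = 706.91.
At (323, 120): z_contact = 115.8 − 67.3 + 706.91 = 755.4 m.
Depth below ground = 782 − 755.4 = 27 m.

27 m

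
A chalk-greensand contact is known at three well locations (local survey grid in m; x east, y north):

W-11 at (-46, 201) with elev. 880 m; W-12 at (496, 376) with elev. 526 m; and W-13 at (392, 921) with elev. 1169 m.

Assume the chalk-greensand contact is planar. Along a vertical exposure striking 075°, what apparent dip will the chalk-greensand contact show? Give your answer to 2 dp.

Let the plane be z = a·x + b·y + c.
W-12−W-11: 542a + 175b = −354;  W-13−W-11: 438a + 720b = 289.
Solving gives a = −0.97406, b = 0.99394.
Unit vector along 075° is (sin 75°, cos 75°) = (0.9659, 0.2588).
Slope in that direction = a·(0.9659) + b·(0.2588) = −0.68362.
Apparent dip = arctan|0.68362| = 34.36° (true dip is 54.3°, so apparent ≤ true as expected).

34.36°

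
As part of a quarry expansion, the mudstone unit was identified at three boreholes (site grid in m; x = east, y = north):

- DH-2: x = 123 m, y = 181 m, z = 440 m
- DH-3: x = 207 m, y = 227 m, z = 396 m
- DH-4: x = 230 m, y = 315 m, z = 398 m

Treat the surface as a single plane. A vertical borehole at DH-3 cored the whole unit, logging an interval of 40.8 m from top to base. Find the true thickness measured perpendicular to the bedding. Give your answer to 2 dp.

Let the plane be z = a·x + b·y + c.
DH-3−DH-2: 84a + 46b = −44;  DH-4−DH-2: 107a + 134b = −42.
Solving gives a = −0.62583, b = 0.18630.
|∇z| = √(a²+b²) = 0.65297, so dip δ = arctan(0.65297) = 33.14°.
True thickness = vertical thickness × cos δ = 40.8 × cos 33.14° = 34.16 m.

34.16 m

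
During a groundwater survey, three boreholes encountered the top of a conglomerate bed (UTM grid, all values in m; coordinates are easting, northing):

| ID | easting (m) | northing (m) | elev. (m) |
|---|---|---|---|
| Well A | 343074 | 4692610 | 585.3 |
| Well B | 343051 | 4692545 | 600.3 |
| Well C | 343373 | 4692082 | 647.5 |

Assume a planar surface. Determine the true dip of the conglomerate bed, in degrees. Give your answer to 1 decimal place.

Two edge vectors: Well A→Well B = (-23, -65, 15), Well A→Well C = (299, -528, 62.2).
Normal n = (Well A→Well B) × (Well A→Well C) = (3877, 5915.6, 31579).
So ∂z/∂easting = −n_x/n_z = −0.12277 and ∂z/∂northing = −n_y/n_z = −0.18733.
Gradient magnitude |∇z| = √(a² + b²) = √(0.01507 + 0.03509) = 0.22397.
True dip = arctan(0.22397) = 12.6°, dipping toward NNE (azimuth ≈ 033°).

12.6°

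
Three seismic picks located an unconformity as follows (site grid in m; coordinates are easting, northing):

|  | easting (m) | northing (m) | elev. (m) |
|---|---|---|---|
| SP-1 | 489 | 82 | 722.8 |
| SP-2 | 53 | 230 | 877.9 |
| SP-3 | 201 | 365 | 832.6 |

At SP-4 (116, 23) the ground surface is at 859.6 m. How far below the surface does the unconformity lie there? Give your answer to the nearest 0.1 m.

11.5 m

Two edge vectors: SP-1→SP-2 = (-436, 148, 155.1), SP-1→SP-3 = (-288, 283, 109.8).
Normal n = (SP-1→SP-2) × (SP-1→SP-3) = (-27642.9, 3204, -80764).
So ∂z/∂easting = −n_x/n_z = −0.34227 and ∂z/∂northing = −n_y/n_z = 0.03967.
Intercept c from SP-1: 722.8 + 167.37 − 3.25 = 886.92.
At (116, 23): z_contact = −39.70 + 0.91 + 886.92 = 848.13 m.
Depth below ground = 859.6 − 848.13 = 11.5 m.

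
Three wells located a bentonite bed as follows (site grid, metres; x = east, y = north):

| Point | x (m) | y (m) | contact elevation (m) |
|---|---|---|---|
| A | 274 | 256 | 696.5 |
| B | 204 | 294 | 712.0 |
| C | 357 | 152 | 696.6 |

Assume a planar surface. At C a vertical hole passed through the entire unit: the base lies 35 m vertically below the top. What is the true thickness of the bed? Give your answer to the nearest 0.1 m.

31.3 m

Let the plane be z = a·x + b·y + c.
B−A: −70a + 38b = 15.5;  C−A: 83a − 104b = 0.1.
Solving gives a = −0.39161, b = −0.31350.
|∇z| = √(a²+b²) = 0.50164, so dip δ = arctan(0.50164) = 26.64°.
True thickness = vertical thickness × cos δ = 35 × cos 26.64° = 31.3 m.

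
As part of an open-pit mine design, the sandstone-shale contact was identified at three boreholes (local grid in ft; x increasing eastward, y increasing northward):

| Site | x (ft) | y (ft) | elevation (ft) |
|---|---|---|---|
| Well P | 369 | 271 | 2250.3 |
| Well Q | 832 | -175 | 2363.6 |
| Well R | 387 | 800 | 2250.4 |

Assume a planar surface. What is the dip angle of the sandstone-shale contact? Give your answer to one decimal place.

13.3°

Two edge vectors: Well P→Well Q = (463, -446, 113.3), Well P→Well R = (18, 529, 0.1).
Normal n = (Well P→Well Q) × (Well P→Well R) = (-59980.3, 1993.1, 252955).
So ∂z/∂x = −n_x/n_z = 0.23712 and ∂z/∂y = −n_y/n_z = −0.00788.
Gradient magnitude |∇z| = √(a² + b²) = √(0.05623 + 0.00006) = 0.23725.
True dip = arctan(0.23725) = 13.3°, dipping toward W (azimuth ≈ 272°).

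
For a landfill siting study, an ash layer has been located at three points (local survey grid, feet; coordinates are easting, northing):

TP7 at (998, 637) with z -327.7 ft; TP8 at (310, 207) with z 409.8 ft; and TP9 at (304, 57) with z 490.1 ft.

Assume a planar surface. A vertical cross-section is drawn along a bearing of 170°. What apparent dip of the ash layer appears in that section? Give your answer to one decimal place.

20.1°

Let the plane be z = a·easting + b·northing + c.
TP8−TP7: −688a − 430b = 737.5;  TP9−TP7: −694a − 580b = 817.8.
Solving gives a = −0.75627, b = −0.50508.
Unit vector along 170° is (sin 170°, cos 170°) = (0.1736, -0.9848).
Slope in that direction = a·(0.1736) + b·(-0.9848) = 0.36608.
Apparent dip = arctan|0.36608| = 20.1° (true dip is 42.3°, so apparent ≤ true as expected).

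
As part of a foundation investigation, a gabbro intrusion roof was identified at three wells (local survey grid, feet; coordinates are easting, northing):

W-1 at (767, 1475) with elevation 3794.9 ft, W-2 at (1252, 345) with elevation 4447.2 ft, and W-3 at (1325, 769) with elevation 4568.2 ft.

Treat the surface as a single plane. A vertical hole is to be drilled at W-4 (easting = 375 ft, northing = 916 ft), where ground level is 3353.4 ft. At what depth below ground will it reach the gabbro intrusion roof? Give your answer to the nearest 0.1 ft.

Two edge vectors: W-1→W-2 = (485, -1130, 652.3), W-1→W-3 = (558, -706, 773.3).
Normal n = (W-1→W-2) × (W-1→W-3) = (-413305.2, -11067.1, 288130).
So ∂z/∂easting = −n_x/n_z = 1.434440 and ∂z/∂northing = −n_y/n_z = 0.038410.
Intercept c from W-1: 3794.9 − 1100.22 − 56.65 = 2638.03.
At (375, 916): z_contact = 537.92 + 35.18 + 2638.03 = 3211.13 ft.
Depth below ground = 3353.4 − 3211.13 = 142.3 ft.

142.3 ft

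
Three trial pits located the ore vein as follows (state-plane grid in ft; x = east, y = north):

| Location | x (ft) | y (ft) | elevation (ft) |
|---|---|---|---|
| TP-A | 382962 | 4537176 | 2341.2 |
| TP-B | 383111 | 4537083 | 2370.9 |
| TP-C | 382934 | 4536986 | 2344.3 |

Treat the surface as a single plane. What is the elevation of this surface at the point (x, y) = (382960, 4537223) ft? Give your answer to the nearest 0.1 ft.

Two edge vectors: TP-A→TP-B = (149, -93, 29.7), TP-A→TP-C = (-28, -190, 3.1).
Normal n = (TP-A→TP-B) × (TP-A→TP-C) = (5354.7, -1293.5, -30914).
So ∂z/∂x = −n_x/n_z = 0.173212784 and ∂z/∂y = −n_y/n_z = −0.041841884.
Intercept c from TP-A: 2341.2 − 66333.91 + 189843.99 = 125851.28.
At (382960, 4537223): z = 66333.6 − 189846.0 + 125851.28 = 2338.9 ft.

2338.9 ft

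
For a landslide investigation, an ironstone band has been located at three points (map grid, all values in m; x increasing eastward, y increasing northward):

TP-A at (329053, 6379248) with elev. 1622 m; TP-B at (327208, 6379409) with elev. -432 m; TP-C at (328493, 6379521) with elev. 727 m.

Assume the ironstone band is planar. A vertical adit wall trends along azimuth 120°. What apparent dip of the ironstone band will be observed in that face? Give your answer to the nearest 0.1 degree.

Two edge vectors: TP-A→TP-B = (-1845, 161, -2054), TP-A→TP-C = (-560, 273, -895).
Normal n = (TP-A→TP-B) × (TP-A→TP-C) = (416647, -501035, -413525).
So ∂z/∂x = −n_x/n_z = 1.00755 and ∂z/∂y = −n_y/n_z = −1.21162.
Unit vector along 120° is (sin 120°, cos 120°) = (0.8660, -0.5000).
Slope in that direction = a·(0.8660) + b·(-0.5000) = 1.47837.
Apparent dip = arctan|1.47837| = 55.9° (true dip is 57.6°, so apparent ≤ true as expected).

55.9°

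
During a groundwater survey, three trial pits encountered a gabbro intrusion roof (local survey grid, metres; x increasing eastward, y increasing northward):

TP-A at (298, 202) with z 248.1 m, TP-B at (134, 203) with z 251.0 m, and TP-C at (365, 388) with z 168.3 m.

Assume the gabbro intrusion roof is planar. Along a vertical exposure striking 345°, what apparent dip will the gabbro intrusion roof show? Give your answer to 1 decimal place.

Let the plane be z = a·x + b·y + c.
TP-B−TP-A: −164a + 1b = 2.9;  TP-C−TP-A: 67a + 186b = −79.8.
Solving gives a = −0.02025, b = −0.42174.
Unit vector along 345° is (sin 345°, cos 345°) = (-0.2588, 0.9659).
Slope in that direction = a·(-0.2588) + b·(0.9659) = −0.40212.
Apparent dip = arctan|0.40212| = 21.9° (true dip is 22.9°, so apparent ≤ true as expected).

21.9°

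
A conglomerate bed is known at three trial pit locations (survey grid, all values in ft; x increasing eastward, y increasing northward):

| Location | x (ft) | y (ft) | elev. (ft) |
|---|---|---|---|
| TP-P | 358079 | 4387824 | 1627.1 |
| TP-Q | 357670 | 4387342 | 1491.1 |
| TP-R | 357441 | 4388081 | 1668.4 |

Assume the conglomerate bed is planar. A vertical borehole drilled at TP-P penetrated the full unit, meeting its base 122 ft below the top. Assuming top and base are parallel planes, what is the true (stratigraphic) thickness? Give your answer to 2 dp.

118.25 ft

Two edge vectors: TP-P→TP-Q = (-409, -482, -136), TP-P→TP-R = (-638, 257, 41.3).
Normal n = (TP-P→TP-Q) × (TP-P→TP-R) = (15045.4, 103659.7, -412629).
So ∂z/∂x = −n_x/n_z = 0.03646 and ∂z/∂y = −n_y/n_z = 0.25122.
|∇z| = √(a²+b²) = 0.25385, so dip δ = arctan(0.25385) = 14.24°.
True thickness = vertical thickness × cos δ = 122 × cos 14.24° = 118.25 ft.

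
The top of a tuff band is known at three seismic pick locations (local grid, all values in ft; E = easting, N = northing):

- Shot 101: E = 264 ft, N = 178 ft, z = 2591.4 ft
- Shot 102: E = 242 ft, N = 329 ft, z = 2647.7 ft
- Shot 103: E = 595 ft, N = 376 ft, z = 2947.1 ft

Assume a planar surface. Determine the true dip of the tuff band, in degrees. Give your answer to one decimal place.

Two edge vectors: Shot 101→Shot 102 = (-22, 151, 56.3), Shot 101→Shot 103 = (331, 198, 355.7).
Normal n = (Shot 101→Shot 102) × (Shot 101→Shot 103) = (42563.3, 26460.7, -54337).
So ∂z/∂E = −n_x/n_z = 0.78332 and ∂z/∂N = −n_y/n_z = 0.48697.
Gradient magnitude |∇z| = √(a² + b²) = √(0.61359 + 0.23714) = 0.92235.
True dip = arctan(0.92235) = 42.7°, dipping toward WSW (azimuth ≈ 238°).

42.7°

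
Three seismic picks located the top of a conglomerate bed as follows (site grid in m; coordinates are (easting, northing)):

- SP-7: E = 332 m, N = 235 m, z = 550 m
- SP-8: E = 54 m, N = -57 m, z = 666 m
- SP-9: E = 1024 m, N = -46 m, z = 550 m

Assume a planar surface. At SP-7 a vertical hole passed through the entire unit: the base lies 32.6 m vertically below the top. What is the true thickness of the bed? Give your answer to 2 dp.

Let the plane be z = a·E + b·N + c.
SP-8−SP-7: −278a − 292b = 116;  SP-9−SP-7: 692a − 281b = 0.
Solving gives a = −0.11634, b = −0.28650.
|∇z| = √(a²+b²) = 0.30922, so dip δ = arctan(0.30922) = 17.18°.
True thickness = vertical thickness × cos δ = 32.6 × cos 17.18° = 31.14 m.

31.14 m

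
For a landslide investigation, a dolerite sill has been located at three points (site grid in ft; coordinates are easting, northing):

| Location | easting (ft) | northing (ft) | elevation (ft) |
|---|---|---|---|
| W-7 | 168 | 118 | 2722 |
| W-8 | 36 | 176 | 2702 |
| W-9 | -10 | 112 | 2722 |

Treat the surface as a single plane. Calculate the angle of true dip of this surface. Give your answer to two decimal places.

Two edge vectors: W-7→W-8 = (-132, 58, -20), W-7→W-9 = (-178, -6, 0).
Normal n = (W-7→W-8) × (W-7→W-9) = (-120, 3560, 11116).
So ∂z/∂easting = −n_x/n_z = 0.01080 and ∂z/∂northing = −n_y/n_z = −0.32026.
Gradient magnitude |∇z| = √(a² + b²) = √(0.00012 + 0.10257) = 0.32044.
True dip = arctan(0.32044) = 17.77°, dipping toward N (azimuth ≈ 358°).

17.77°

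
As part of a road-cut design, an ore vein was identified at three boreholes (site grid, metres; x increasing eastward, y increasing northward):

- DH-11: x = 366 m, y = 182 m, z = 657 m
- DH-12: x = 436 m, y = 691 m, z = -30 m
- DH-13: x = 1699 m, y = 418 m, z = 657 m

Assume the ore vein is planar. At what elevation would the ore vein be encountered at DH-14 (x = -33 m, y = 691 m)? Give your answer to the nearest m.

-145 m

Let the plane be z = a·x + b·y + c.
DH-12−DH-11: 70a + 509b = −687;  DH-13−DH-11: 1333a + 236b = 0.
Solving gives a = 0.24492, b = −1.38339.
Then c = 657 − a·366 − b·182 = 819.14.
At (-33, 691): z = −8.1 − 955.9 + 819.14 = -144.9 m.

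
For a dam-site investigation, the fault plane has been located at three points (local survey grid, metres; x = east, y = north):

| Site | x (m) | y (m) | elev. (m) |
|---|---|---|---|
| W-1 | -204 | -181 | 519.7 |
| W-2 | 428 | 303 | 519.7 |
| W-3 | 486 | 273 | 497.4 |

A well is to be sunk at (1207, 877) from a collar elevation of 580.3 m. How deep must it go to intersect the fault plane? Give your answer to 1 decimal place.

Let the plane be z = a·x + b·y + c.
W-2−W-1: 632a + 484b = 0;  W-3−W-1: 690a + 454b = −22.3.
Solving gives a = −0.229486, b = 0.299660.
Then c = 519.7 − a·-204 − b·-181 = 527.12.
At (1207, 877): z_contact = −276.99 + 262.80 + 527.12 = 512.93 m.
Depth below ground = 580.3 − 512.93 = 67.4 m.

67.4 m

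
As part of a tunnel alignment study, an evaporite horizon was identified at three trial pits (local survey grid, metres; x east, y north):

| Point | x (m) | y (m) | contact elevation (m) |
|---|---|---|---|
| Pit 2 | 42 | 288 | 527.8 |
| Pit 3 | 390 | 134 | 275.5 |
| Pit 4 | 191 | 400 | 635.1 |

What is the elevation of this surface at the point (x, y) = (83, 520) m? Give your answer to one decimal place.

Let the plane be z = a·x + b·y + c.
Pit 3−Pit 2: 348a − 154b = −252.3;  Pit 4−Pit 2: 149a + 112b = 107.3.
Solving gives a = −0.18949, b = 1.21012.
Then c = 527.8 − a·42 − b·288 = 187.24.
At (83, 520): z = −15.7 + 629.3 + 187.24 = 800.8 m.

800.8 m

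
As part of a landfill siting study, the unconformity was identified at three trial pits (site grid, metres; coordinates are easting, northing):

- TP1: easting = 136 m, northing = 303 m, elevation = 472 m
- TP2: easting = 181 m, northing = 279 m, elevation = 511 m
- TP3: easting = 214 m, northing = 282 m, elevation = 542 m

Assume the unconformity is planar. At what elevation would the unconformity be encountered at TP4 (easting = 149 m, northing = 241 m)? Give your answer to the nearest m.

477 m

Two edge vectors: TP1→TP2 = (45, -24, 39), TP1→TP3 = (78, -21, 70).
Normal n = (TP1→TP2) × (TP1→TP3) = (-861, -108, 927).
So ∂z/∂easting = −n_x/n_z = 0.92880 and ∂z/∂northing = −n_y/n_z = 0.11650.
Intercept c from TP1: 472 − 126.32 − 35.30 = 310.38.
At (149, 241): z = 138.4 + 28.1 + 310.38 = 476.9 m.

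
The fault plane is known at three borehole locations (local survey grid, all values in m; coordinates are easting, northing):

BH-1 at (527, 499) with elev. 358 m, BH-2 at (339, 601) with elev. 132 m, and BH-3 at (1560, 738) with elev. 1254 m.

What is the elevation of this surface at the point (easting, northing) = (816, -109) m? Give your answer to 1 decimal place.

900.6 m

Let the plane be z = a·easting + b·northing + c.
BH-2−BH-1: −188a + 102b = −226;  BH-3−BH-1: 1033a + 239b = 896.
Solving gives a = 0.967451, b = −0.432541.
Then c = 358 − a·527 − b·499 = 63.99.
At (816, -109): z = 789.4 + 47.1 + 63.99 = 900.6 m.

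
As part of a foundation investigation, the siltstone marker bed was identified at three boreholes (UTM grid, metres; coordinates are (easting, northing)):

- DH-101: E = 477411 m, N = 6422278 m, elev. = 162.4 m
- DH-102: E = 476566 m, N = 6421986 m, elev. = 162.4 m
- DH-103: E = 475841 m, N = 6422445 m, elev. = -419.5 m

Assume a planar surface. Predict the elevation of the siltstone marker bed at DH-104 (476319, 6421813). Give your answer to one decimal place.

234.3 m

Let the plane be z = a·E + b·N + c.
DH-102−DH-101: −845a − 292b = 0;  DH-103−DH-101: −1570a + 167b = −581.9.
Solving gives a = 0.283401523, b = −0.820117420.
Then c = 162.4 − a·477411 − b·6422278 = 5131885.46.
At (476319, 6421813): z = 134989.5 − 5266640.7 + 5131885.46 = 234.3 m.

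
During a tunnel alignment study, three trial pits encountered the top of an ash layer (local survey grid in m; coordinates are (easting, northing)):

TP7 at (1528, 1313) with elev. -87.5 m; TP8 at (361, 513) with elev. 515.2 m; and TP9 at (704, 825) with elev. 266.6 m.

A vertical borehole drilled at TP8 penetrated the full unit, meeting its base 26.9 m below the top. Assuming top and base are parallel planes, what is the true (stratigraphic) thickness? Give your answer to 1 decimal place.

19.6 m

Two edge vectors: TP7→TP8 = (-1167, -800, 602.7), TP7→TP9 = (-824, -488, 354.1).
Normal n = (TP7→TP8) × (TP7→TP9) = (10837.6, -83390.1, -89704).
So ∂z/∂E = −n_x/n_z = 0.12082 and ∂z/∂N = −n_y/n_z = −0.92961.
|∇z| = √(a²+b²) = 0.93743, so dip δ = arctan(0.93743) = 43.15°.
True thickness = vertical thickness × cos δ = 26.9 × cos 43.15° = 19.6 m.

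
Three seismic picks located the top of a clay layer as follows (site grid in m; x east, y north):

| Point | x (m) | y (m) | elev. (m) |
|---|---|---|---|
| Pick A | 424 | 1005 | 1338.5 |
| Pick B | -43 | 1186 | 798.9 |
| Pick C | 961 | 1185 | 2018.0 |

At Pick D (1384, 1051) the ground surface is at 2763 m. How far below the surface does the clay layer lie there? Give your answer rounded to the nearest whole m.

252 m

Let the plane be z = a·x + b·y + c.
Pick B−Pick A: −467a + 181b = −539.6;  Pick C−Pick A: 537a + 180b = 679.5.
Solving gives a = 1.21439, b = 0.15206.
Then c = 1338.5 − a·424 − b·1005 = 670.78.
At (1384, 1051): z_contact = 1680.7 + 159.8 + 670.78 = 2511.3 m.
Depth below ground = 2763 − 2511.3 = 252 m.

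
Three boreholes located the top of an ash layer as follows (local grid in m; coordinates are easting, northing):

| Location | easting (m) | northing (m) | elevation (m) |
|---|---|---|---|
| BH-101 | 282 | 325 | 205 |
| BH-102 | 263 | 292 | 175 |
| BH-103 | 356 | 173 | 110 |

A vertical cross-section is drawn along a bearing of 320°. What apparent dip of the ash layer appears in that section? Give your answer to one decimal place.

Two edge vectors: BH-101→BH-102 = (-19, -33, -30), BH-101→BH-103 = (74, -152, -95).
Normal n = (BH-101→BH-102) × (BH-101→BH-103) = (-1425, -4025, 5330).
So ∂z/∂easting = −n_x/n_z = 0.26735 and ∂z/∂northing = −n_y/n_z = 0.75516.
Unit vector along 320° is (sin 320°, cos 320°) = (-0.6428, 0.7660).
Slope in that direction = a·(-0.6428) + b·(0.7660) = 0.40663.
Apparent dip = arctan|0.40663| = 22.1° (true dip is 38.7°, so apparent ≤ true as expected).

22.1°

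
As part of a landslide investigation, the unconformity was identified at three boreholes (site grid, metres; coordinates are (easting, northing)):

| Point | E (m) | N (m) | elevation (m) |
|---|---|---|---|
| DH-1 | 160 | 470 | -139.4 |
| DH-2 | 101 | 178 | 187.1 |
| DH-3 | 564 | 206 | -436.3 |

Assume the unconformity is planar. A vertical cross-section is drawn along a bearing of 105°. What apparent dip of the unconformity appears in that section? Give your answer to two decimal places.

Two edge vectors: DH-1→DH-2 = (-59, -292, 326.5), DH-1→DH-3 = (404, -264, -296.9).
Normal n = (DH-1→DH-2) × (DH-1→DH-3) = (172890.8, 114388.9, 133544).
So ∂z/∂E = −n_x/n_z = −1.29464 and ∂z/∂N = −n_y/n_z = −0.85656.
Unit vector along 105° is (sin 105°, cos 105°) = (0.9659, -0.2588).
Slope in that direction = a·(0.9659) + b·(-0.2588) = −1.02883.
Apparent dip = arctan|1.02883| = 45.81° (true dip is 57.2°, so apparent ≤ true as expected).

45.81°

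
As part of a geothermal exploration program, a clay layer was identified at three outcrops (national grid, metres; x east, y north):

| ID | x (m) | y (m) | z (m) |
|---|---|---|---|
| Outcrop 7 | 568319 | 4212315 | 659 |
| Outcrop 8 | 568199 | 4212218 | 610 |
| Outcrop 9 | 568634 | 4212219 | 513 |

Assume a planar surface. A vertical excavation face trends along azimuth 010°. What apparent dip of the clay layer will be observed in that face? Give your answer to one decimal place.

Two edge vectors: Outcrop 7→Outcrop 8 = (-120, -97, -49), Outcrop 7→Outcrop 9 = (315, -96, -146).
Normal n = (Outcrop 7→Outcrop 8) × (Outcrop 7→Outcrop 9) = (9458, -32955, 42075).
So ∂z/∂x = −n_x/n_z = −0.22479 and ∂z/∂y = −n_y/n_z = 0.78324.
Unit vector along 010° is (sin 10°, cos 10°) = (0.1736, 0.9848).
Slope in that direction = a·(0.1736) + b·(0.9848) = 0.73231.
Apparent dip = arctan|0.73231| = 36.2° (true dip is 39.2°, so apparent ≤ true as expected).

36.2°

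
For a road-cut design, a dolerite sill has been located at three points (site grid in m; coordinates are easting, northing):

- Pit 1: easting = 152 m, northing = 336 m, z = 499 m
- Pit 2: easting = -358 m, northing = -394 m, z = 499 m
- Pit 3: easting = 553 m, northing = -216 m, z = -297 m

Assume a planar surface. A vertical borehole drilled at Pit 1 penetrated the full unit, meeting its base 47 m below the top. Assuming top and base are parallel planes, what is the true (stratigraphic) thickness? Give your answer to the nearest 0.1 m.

29.6 m

Two edge vectors: Pit 1→Pit 2 = (-510, -730, 0), Pit 1→Pit 3 = (401, -552, -796).
Normal n = (Pit 1→Pit 2) × (Pit 1→Pit 3) = (581080, -405960, 574250).
So ∂z/∂easting = −n_x/n_z = −1.01189 and ∂z/∂northing = −n_y/n_z = 0.70694.
|∇z| = √(a²+b²) = 1.23438, so dip δ = arctan(1.23438) = 50.99°.
True thickness = vertical thickness × cos δ = 47 × cos 50.99° = 29.6 m.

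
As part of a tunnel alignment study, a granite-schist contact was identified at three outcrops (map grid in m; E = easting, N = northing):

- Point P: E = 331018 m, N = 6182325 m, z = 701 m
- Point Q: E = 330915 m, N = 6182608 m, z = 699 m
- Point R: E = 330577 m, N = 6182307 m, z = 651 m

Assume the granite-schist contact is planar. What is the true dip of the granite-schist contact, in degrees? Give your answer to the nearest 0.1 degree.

6.7°

Two edge vectors: Point P→Point Q = (-103, 283, -2), Point P→Point R = (-441, -18, -50).
Normal n = (Point P→Point Q) × (Point P→Point R) = (-14186, -4268, 126657).
So ∂z/∂E = −n_x/n_z = 0.11200 and ∂z/∂N = −n_y/n_z = 0.03370.
Gradient magnitude |∇z| = √(a² + b²) = √(0.01254 + 0.00114) = 0.11696.
True dip = arctan(0.11696) = 6.7°, dipping toward WSW (azimuth ≈ 253°).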